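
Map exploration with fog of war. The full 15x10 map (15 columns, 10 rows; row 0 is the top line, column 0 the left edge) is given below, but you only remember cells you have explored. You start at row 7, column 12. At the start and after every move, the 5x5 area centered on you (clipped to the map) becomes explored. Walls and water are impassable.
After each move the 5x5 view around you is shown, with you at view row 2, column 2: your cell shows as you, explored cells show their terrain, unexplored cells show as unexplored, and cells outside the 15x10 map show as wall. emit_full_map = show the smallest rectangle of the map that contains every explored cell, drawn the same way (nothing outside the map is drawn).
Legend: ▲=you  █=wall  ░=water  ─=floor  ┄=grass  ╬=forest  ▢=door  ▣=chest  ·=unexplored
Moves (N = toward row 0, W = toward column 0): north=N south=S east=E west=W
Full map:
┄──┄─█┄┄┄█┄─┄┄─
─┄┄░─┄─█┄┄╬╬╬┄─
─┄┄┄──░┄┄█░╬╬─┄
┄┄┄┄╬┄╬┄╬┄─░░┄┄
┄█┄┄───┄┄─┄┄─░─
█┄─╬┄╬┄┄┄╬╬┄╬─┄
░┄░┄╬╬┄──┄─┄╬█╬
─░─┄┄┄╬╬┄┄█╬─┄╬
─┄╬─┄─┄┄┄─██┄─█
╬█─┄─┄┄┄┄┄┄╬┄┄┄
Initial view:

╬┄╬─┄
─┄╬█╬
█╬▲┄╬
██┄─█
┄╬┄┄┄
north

┄┄─░─
╬┄╬─┄
─┄▲█╬
█╬─┄╬
██┄─█

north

─░░┄┄
┄┄─░─
╬┄▲─┄
─┄╬█╬
█╬─┄╬

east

░░┄┄█
┄─░─█
┄╬▲┄█
┄╬█╬█
╬─┄╬█

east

░┄┄██
─░─██
╬─▲██
╬█╬██
─┄╬██

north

╬─┄██
░┄┄██
─░▲██
╬─┄██
╬█╬██

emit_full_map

··╬─┄
─░░┄┄
┄┄─░▲
╬┄╬─┄
─┄╬█╬
█╬─┄╬
██┄─█
┄╬┄┄┄

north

╬┄─██
╬─┄██
░┄▲██
─░─██
╬─┄██

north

┄┄─██
╬┄─██
╬─▲██
░┄┄██
─░─██

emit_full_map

··┄┄─
··╬┄─
··╬─▲
─░░┄┄
┄┄─░─
╬┄╬─┄
─┄╬█╬
█╬─┄╬
██┄─█
┄╬┄┄┄


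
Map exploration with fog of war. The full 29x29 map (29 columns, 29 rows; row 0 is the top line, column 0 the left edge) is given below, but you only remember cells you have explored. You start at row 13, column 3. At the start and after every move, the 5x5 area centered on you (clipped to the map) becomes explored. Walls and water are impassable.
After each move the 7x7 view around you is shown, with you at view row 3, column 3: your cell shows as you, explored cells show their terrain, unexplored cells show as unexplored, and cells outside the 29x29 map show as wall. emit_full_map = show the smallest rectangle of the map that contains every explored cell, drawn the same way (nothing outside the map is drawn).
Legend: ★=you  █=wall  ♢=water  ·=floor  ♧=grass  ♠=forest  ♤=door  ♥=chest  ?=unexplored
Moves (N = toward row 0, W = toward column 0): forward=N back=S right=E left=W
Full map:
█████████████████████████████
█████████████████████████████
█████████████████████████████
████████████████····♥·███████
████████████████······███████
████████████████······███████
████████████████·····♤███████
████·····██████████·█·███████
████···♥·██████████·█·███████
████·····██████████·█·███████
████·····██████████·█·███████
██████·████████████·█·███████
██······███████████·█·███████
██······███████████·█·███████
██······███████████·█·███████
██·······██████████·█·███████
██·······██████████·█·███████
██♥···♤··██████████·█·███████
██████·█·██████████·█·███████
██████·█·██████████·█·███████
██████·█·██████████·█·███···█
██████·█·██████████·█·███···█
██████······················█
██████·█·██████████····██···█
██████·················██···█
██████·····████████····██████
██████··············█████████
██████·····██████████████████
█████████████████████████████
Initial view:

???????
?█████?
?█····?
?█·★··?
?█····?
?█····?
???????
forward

???????
?███··?
?█████?
?█·★··?
?█····?
?█····?
?█····?

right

???????
███···?
█████·?
█··★··?
█·····?
█·····?
█····??

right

???????
██····?
████·█?
···★··?
······?
······?
····???

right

???????
█·····?
███·██?
···★·█?
·····█?
·····█?
···????

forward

???????
?·····?
█·····?
███★██?
·····█?
·····█?
·····█?

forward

???????
?···♥·?
?·····?
█··★··?
███·██?
·····█?
·····█?

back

?···♥·?
?·····?
█·····?
███★██?
·····█?
·····█?
·····█?

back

?·····?
█·····?
███·██?
···★·█?
·····█?
·····█?
···????

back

█·····?
███·██?
·····█?
···★·█?
·····█?
······?
???????

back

███·██?
·····█?
·····█?
···★·█?
······?
?·····?
???????

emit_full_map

???···♥·
???·····
███·····
█████·██
█······█
█······█
█····★·█
█·······
???·····

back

·····█?
·····█?
·····█?
···★··?
?·····?
?··♤··?
???????

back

·····█?
·····█?
······?
?··★··?
?··♤··?
?██·█·?
???????

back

·····█?
······?
?·····?
?··★··?
?██·█·?
?██·█·?
???????

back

······?
?·····?
?··♤··?
?██★█·?
?██·█·?
?██·█·?
???????

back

?·····?
?··♤··?
?██·█·?
?██★█·?
?██·█·?
?██·█·?
???????

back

?··♤··?
?██·█·?
?██·█·?
?██★█·?
?██·█·?
?██···?
???????

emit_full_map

???···♥·
???·····
███·····
█████·██
█······█
█······█
█······█
█·······
???·····
???··♤··
???██·█·
???██·█·
???██★█·
???██·█·
???██···

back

?██·█·?
?██·█·?
?██·█·?
?██★█·?
?██···?
?██·█·?
???????

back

?██·█·?
?██·█·?
?██·█·?
?██★··?
?██·█·?
?██···?
???????

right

██·█·??
██·█·█?
██·█·█?
██·★··?
██·█·█?
██····?
???????

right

█·█·???
█·█·██?
█·█·██?
█··★··?
█·█·██?
█·····?
???????

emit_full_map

???···♥·??
???·····??
███·····??
█████·██??
█······█??
█······█??
█······█??
█·······??
???·····??
???··♤··??
???██·█·??
???██·█·??
???██·█·██
???██·█·██
???██··★··
???██·█·██
???██·····

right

·█·????
·█·███?
·█·███?
···★··?
·█·███?
······?
???????

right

█·?????
█·████?
█·████?
···★··?
█·████?
······?
???????

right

·??????
·█████?
·█████?
···★··?
·█████?
······?
???????

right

???????
██████?
██████?
···★··?
██████?
······?
???????

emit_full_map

???···♥·??????
???·····??????
███·····??????
█████·██??????
█······█??????
█······█??????
█······█??????
█·······??????
???·····??????
???··♤··??????
???██·█·??????
???██·█·??????
???██·█·██████
???██·█·██████
???██······★··
???██·█·██████
???██·········

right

???????
██████?
██████?
···★··?
██████?
······?
???????


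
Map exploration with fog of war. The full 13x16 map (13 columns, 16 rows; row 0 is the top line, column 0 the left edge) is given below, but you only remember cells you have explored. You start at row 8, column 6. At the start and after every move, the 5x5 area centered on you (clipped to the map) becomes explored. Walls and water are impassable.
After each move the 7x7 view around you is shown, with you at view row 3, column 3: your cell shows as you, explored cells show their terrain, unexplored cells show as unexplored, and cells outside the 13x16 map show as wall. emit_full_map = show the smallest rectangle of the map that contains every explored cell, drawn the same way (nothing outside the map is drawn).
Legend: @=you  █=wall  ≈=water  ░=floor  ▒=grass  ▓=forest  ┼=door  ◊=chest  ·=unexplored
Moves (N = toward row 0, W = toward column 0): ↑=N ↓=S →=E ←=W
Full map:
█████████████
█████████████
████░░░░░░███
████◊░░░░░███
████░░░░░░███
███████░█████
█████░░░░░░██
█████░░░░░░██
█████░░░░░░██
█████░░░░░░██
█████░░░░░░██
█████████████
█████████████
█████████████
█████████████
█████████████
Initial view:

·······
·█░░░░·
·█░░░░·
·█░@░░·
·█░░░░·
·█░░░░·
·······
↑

·······
·███░█·
·█░░░░·
·█░@░░·
·█░░░░·
·█░░░░·
·█░░░░·

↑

·······
·░░░░░·
·███░█·
·█░@░░·
·█░░░░·
·█░░░░·
·█░░░░·

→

·······
░░░░░░·
███░██·
█░░@░░·
█░░░░░·
█░░░░░·
█░░░░··

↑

·······
·░░░░░·
░░░░░░·
███@██·
█░░░░░·
█░░░░░·
█░░░░░·

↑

·······
·░░░░░·
·░░░░░·
░░░@░░·
███░██·
█░░░░░·
█░░░░░·

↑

·······
·█████·
·░░░░░·
·░░@░░·
░░░░░░·
███░██·
█░░░░░·

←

·······
·██████
·░░░░░░
·◊░@░░░
·░░░░░░
·███░██
·█░░░░░

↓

·██████
·░░░░░░
·◊░░░░░
·░░@░░░
·███░██
·█░░░░░
·█░░░░░

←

··█████
·█░░░░░
·█◊░░░░
·█░@░░░
·████░█
·██░░░░
··█░░░░

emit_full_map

·██████
█░░░░░░
█◊░░░░░
█░@░░░░
████░██
██░░░░░
·█░░░░░
·█░░░░░
·█░░░░·
·█░░░░·

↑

·······
·██████
·█░░░░░
·█◊@░░░
·█░░░░░
·████░█
·██░░░░

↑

███████
·█████·
·██████
·█░@░░░
·█◊░░░░
·█░░░░░
·████░█

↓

·█████·
·██████
·█░░░░░
·█◊@░░░
·█░░░░░
·████░█
·██░░░░

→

█████··
███████
█░░░░░░
█◊░@░░░
█░░░░░░
████░██
██░░░░░

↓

███████
█░░░░░░
█◊░░░░░
█░░@░░░
████░██
██░░░░░
·█░░░░░

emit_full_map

█████··
███████
█░░░░░░
█◊░░░░░
█░░@░░░
████░██
██░░░░░
·█░░░░░
·█░░░░░
·█░░░░·
·█░░░░·


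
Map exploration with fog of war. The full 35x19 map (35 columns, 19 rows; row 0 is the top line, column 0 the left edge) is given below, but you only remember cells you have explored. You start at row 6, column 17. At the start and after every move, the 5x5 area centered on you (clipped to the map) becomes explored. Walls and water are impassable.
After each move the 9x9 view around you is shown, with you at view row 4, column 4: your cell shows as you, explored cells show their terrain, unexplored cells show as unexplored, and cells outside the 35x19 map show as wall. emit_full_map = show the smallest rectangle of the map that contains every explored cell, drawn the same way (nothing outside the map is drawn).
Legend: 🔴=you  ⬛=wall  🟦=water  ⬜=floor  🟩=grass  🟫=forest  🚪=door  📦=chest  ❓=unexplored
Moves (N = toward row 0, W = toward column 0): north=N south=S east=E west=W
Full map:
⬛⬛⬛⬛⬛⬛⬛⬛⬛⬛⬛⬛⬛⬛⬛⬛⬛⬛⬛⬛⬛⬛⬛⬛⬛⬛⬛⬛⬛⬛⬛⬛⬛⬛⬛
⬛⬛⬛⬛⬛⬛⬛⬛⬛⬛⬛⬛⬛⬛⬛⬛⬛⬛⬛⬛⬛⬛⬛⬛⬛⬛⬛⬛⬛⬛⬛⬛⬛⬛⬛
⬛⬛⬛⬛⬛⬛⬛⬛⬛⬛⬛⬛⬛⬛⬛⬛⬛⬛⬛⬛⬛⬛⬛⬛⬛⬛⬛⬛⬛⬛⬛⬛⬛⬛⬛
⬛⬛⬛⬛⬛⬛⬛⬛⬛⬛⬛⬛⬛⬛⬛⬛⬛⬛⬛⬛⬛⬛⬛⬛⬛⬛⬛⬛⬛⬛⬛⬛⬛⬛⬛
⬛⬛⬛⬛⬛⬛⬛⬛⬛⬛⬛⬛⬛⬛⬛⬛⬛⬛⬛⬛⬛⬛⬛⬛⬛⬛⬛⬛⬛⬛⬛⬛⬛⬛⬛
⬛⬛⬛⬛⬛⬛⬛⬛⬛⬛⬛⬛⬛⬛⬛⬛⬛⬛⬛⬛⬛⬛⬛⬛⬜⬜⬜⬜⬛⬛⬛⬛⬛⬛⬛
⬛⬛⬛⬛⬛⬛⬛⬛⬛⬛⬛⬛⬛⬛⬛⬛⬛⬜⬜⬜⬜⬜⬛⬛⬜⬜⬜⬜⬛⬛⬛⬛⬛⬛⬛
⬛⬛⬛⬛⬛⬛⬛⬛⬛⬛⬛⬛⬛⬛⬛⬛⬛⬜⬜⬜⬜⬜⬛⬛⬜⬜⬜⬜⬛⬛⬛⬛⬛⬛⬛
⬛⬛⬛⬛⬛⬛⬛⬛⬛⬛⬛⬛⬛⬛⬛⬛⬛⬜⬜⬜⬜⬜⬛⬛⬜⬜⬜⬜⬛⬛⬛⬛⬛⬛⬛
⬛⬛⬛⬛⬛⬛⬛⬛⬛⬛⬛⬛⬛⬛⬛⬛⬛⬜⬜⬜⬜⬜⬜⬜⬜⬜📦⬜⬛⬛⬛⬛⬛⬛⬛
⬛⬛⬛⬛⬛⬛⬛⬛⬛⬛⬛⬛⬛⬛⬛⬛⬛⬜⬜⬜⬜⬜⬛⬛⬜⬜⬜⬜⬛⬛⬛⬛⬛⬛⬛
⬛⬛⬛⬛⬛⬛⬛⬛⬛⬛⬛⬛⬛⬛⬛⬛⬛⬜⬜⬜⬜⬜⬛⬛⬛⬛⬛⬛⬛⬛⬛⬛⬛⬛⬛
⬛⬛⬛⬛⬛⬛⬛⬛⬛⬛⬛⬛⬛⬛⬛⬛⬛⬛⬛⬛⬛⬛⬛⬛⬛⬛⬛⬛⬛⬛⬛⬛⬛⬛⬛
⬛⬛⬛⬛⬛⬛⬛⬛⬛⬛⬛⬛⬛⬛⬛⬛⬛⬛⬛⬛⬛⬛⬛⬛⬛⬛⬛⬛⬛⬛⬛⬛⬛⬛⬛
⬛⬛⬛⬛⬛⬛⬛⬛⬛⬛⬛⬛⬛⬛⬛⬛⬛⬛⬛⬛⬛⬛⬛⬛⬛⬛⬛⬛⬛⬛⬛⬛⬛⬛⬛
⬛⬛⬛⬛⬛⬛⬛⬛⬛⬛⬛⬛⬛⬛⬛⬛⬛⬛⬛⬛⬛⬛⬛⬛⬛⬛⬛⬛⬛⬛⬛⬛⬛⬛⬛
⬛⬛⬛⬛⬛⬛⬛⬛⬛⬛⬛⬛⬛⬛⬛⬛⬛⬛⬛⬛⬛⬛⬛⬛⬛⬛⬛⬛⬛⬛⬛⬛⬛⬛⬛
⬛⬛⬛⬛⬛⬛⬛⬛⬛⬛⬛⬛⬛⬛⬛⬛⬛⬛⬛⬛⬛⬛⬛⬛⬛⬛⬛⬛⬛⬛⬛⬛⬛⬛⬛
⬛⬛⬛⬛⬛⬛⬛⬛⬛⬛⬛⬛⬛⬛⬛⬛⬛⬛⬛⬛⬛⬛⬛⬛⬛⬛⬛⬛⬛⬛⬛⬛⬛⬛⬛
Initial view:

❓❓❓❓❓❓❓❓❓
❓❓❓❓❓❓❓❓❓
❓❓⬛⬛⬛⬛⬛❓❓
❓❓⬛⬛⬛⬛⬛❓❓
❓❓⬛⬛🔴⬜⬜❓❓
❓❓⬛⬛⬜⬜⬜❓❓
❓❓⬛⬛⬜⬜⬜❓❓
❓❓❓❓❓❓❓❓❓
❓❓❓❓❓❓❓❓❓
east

❓❓❓❓❓❓❓❓❓
❓❓❓❓❓❓❓❓❓
❓⬛⬛⬛⬛⬛⬛❓❓
❓⬛⬛⬛⬛⬛⬛❓❓
❓⬛⬛⬜🔴⬜⬜❓❓
❓⬛⬛⬜⬜⬜⬜❓❓
❓⬛⬛⬜⬜⬜⬜❓❓
❓❓❓❓❓❓❓❓❓
❓❓❓❓❓❓❓❓❓

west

❓❓❓❓❓❓❓❓❓
❓❓❓❓❓❓❓❓❓
❓❓⬛⬛⬛⬛⬛⬛❓
❓❓⬛⬛⬛⬛⬛⬛❓
❓❓⬛⬛🔴⬜⬜⬜❓
❓❓⬛⬛⬜⬜⬜⬜❓
❓❓⬛⬛⬜⬜⬜⬜❓
❓❓❓❓❓❓❓❓❓
❓❓❓❓❓❓❓❓❓

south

❓❓❓❓❓❓❓❓❓
❓❓⬛⬛⬛⬛⬛⬛❓
❓❓⬛⬛⬛⬛⬛⬛❓
❓❓⬛⬛⬜⬜⬜⬜❓
❓❓⬛⬛🔴⬜⬜⬜❓
❓❓⬛⬛⬜⬜⬜⬜❓
❓❓⬛⬛⬜⬜⬜❓❓
❓❓❓❓❓❓❓❓❓
❓❓❓❓❓❓❓❓❓

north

❓❓❓❓❓❓❓❓❓
❓❓❓❓❓❓❓❓❓
❓❓⬛⬛⬛⬛⬛⬛❓
❓❓⬛⬛⬛⬛⬛⬛❓
❓❓⬛⬛🔴⬜⬜⬜❓
❓❓⬛⬛⬜⬜⬜⬜❓
❓❓⬛⬛⬜⬜⬜⬜❓
❓❓⬛⬛⬜⬜⬜❓❓
❓❓❓❓❓❓❓❓❓

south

❓❓❓❓❓❓❓❓❓
❓❓⬛⬛⬛⬛⬛⬛❓
❓❓⬛⬛⬛⬛⬛⬛❓
❓❓⬛⬛⬜⬜⬜⬜❓
❓❓⬛⬛🔴⬜⬜⬜❓
❓❓⬛⬛⬜⬜⬜⬜❓
❓❓⬛⬛⬜⬜⬜❓❓
❓❓❓❓❓❓❓❓❓
❓❓❓❓❓❓❓❓❓

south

❓❓⬛⬛⬛⬛⬛⬛❓
❓❓⬛⬛⬛⬛⬛⬛❓
❓❓⬛⬛⬜⬜⬜⬜❓
❓❓⬛⬛⬜⬜⬜⬜❓
❓❓⬛⬛🔴⬜⬜⬜❓
❓❓⬛⬛⬜⬜⬜❓❓
❓❓⬛⬛⬜⬜⬜❓❓
❓❓❓❓❓❓❓❓❓
❓❓❓❓❓❓❓❓❓

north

❓❓❓❓❓❓❓❓❓
❓❓⬛⬛⬛⬛⬛⬛❓
❓❓⬛⬛⬛⬛⬛⬛❓
❓❓⬛⬛⬜⬜⬜⬜❓
❓❓⬛⬛🔴⬜⬜⬜❓
❓❓⬛⬛⬜⬜⬜⬜❓
❓❓⬛⬛⬜⬜⬜❓❓
❓❓⬛⬛⬜⬜⬜❓❓
❓❓❓❓❓❓❓❓❓

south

❓❓⬛⬛⬛⬛⬛⬛❓
❓❓⬛⬛⬛⬛⬛⬛❓
❓❓⬛⬛⬜⬜⬜⬜❓
❓❓⬛⬛⬜⬜⬜⬜❓
❓❓⬛⬛🔴⬜⬜⬜❓
❓❓⬛⬛⬜⬜⬜❓❓
❓❓⬛⬛⬜⬜⬜❓❓
❓❓❓❓❓❓❓❓❓
❓❓❓❓❓❓❓❓❓

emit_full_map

⬛⬛⬛⬛⬛⬛
⬛⬛⬛⬛⬛⬛
⬛⬛⬜⬜⬜⬜
⬛⬛⬜⬜⬜⬜
⬛⬛🔴⬜⬜⬜
⬛⬛⬜⬜⬜❓
⬛⬛⬜⬜⬜❓

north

❓❓❓❓❓❓❓❓❓
❓❓⬛⬛⬛⬛⬛⬛❓
❓❓⬛⬛⬛⬛⬛⬛❓
❓❓⬛⬛⬜⬜⬜⬜❓
❓❓⬛⬛🔴⬜⬜⬜❓
❓❓⬛⬛⬜⬜⬜⬜❓
❓❓⬛⬛⬜⬜⬜❓❓
❓❓⬛⬛⬜⬜⬜❓❓
❓❓❓❓❓❓❓❓❓


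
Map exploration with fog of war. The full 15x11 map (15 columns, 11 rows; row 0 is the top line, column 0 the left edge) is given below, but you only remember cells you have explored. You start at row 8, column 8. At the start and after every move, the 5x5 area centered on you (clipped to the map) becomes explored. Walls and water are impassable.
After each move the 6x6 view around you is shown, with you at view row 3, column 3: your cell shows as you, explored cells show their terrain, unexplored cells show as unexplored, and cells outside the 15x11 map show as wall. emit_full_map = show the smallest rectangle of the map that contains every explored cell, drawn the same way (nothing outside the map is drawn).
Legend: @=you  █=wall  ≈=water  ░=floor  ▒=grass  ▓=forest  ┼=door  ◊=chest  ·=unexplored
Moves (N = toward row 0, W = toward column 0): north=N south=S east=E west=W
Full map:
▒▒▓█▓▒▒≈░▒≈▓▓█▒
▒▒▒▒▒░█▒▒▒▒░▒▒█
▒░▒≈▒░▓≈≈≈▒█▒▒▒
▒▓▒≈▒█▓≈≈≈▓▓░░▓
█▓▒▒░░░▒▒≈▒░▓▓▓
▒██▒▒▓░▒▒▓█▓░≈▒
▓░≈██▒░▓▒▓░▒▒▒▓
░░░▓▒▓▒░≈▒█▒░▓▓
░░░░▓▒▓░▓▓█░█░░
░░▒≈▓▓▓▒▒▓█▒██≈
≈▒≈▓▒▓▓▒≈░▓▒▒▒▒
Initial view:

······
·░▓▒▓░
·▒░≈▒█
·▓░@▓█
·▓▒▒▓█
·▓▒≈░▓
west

······
·▒░▓▒▓
·▓▒░≈▒
·▒▓@▓▓
·▓▓▒▒▓
·▓▓▒≈░

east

······
▒░▓▒▓░
▓▒░≈▒█
▒▓░@▓█
▓▓▒▒▓█
▓▓▒≈░▓

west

······
·▒░▓▒▓
·▓▒░≈▒
·▒▓@▓▓
·▓▓▒▒▓
·▓▓▒≈░

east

······
▒░▓▒▓░
▓▒░≈▒█
▒▓░@▓█
▓▓▒▒▓█
▓▓▒≈░▓

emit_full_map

▒░▓▒▓░
▓▒░≈▒█
▒▓░@▓█
▓▓▒▒▓█
▓▓▒≈░▓


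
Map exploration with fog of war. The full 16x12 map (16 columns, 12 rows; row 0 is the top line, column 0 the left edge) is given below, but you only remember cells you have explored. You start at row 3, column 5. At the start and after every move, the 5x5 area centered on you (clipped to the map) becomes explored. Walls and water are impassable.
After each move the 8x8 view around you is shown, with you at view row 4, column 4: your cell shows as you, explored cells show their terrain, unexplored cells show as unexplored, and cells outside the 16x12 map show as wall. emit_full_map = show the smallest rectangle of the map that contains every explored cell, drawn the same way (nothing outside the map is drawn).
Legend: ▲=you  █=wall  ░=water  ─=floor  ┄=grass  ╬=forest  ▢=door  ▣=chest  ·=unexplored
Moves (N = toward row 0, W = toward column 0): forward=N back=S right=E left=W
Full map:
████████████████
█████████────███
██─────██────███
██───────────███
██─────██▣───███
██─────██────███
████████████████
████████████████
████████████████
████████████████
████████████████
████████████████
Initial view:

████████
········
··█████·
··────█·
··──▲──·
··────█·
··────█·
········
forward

████████
████████
··█████·
··█████·
··──▲─█·
··─────·
··────█·
··────█·

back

████████
··█████·
··█████·
··────█·
··──▲──·
··────█·
··────█·
········

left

████████
···█████
··██████
··─────█
··──▲───
··─────█
··─────█
········

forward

████████
████████
··██████
··██████
··──▲──█
··──────
··─────█
··─────█

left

████████
████████
█·██████
█·██████
█·█─▲───
█·█─────
█·█─────
█··─────

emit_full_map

███████
███████
█─▲───█
█──────
█─────█
·─────█

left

████████
████████
████████
████████
████▲───
████────
████────
██··────

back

████████
████████
████████
████────
████▲───
████────
████────
██······

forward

████████
████████
████████
████████
████▲───
████────
████────
████────

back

████████
████████
████████
████────
████▲───
████────
████────
██······

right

████████
████████
████████
███─────
███─▲───
███─────
███─────
█·······

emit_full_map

████████
████████
██─────█
██─▲────
██─────█
██─────█

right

████████
████████
████████
██─────█
██──▲───
██─────█
██─────█
········

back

████████
████████
██─────█
██──────
██──▲──█
██─────█
··█████·
········

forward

████████
████████
████████
██─────█
██──▲───
██─────█
██─────█
··█████·

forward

████████
████████
████████
████████
██──▲──█
██──────
██─────█
██─────█

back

████████
████████
████████
██─────█
██──▲───
██─────█
██─────█
··█████·

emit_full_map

████████
████████
██─────█
██──▲───
██─────█
██─────█
··█████·

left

████████
████████
████████
███─────
███─▲───
███─────
███─────
█··█████


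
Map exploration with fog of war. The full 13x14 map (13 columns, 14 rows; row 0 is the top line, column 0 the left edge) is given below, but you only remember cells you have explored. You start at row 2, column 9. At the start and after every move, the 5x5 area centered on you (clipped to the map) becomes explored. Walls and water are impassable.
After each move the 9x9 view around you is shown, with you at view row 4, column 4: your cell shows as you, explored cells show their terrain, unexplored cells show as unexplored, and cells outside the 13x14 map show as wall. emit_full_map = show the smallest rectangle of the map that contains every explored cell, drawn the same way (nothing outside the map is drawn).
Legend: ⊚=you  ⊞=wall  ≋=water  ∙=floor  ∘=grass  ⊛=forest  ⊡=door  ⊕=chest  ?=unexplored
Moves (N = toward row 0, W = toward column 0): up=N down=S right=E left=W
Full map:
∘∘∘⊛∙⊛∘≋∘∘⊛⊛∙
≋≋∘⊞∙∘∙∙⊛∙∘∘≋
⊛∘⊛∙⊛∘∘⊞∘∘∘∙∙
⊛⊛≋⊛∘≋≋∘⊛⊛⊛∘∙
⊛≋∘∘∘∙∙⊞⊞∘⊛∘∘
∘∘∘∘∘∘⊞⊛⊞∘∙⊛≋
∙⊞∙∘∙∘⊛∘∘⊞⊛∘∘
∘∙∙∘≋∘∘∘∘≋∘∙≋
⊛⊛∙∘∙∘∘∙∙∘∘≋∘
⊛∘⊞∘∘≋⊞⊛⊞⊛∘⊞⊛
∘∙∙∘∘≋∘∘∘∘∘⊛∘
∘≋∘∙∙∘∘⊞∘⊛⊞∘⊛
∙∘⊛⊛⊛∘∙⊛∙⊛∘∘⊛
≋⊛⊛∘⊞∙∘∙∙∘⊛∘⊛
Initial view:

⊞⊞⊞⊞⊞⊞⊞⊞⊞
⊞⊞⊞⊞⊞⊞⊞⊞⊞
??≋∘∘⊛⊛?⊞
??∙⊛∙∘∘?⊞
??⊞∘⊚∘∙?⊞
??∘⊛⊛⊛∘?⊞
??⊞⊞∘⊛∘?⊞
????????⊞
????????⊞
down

⊞⊞⊞⊞⊞⊞⊞⊞⊞
??≋∘∘⊛⊛?⊞
??∙⊛∙∘∘?⊞
??⊞∘∘∘∙?⊞
??∘⊛⊚⊛∘?⊞
??⊞⊞∘⊛∘?⊞
??⊛⊞∘∙⊛?⊞
????????⊞
????????⊞

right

⊞⊞⊞⊞⊞⊞⊞⊞⊞
?≋∘∘⊛⊛?⊞⊞
?∙⊛∙∘∘≋⊞⊞
?⊞∘∘∘∙∙⊞⊞
?∘⊛⊛⊚∘∙⊞⊞
?⊞⊞∘⊛∘∘⊞⊞
?⊛⊞∘∙⊛≋⊞⊞
???????⊞⊞
???????⊞⊞

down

?≋∘∘⊛⊛?⊞⊞
?∙⊛∙∘∘≋⊞⊞
?⊞∘∘∘∙∙⊞⊞
?∘⊛⊛⊛∘∙⊞⊞
?⊞⊞∘⊚∘∘⊞⊞
?⊛⊞∘∙⊛≋⊞⊞
??∘⊞⊛∘∘⊞⊞
???????⊞⊞
???????⊞⊞

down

?∙⊛∙∘∘≋⊞⊞
?⊞∘∘∘∙∙⊞⊞
?∘⊛⊛⊛∘∙⊞⊞
?⊞⊞∘⊛∘∘⊞⊞
?⊛⊞∘⊚⊛≋⊞⊞
??∘⊞⊛∘∘⊞⊞
??∘≋∘∙≋⊞⊞
???????⊞⊞
???????⊞⊞

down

?⊞∘∘∘∙∙⊞⊞
?∘⊛⊛⊛∘∙⊞⊞
?⊞⊞∘⊛∘∘⊞⊞
?⊛⊞∘∙⊛≋⊞⊞
??∘⊞⊚∘∘⊞⊞
??∘≋∘∙≋⊞⊞
??∙∘∘≋∘⊞⊞
???????⊞⊞
???????⊞⊞

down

?∘⊛⊛⊛∘∙⊞⊞
?⊞⊞∘⊛∘∘⊞⊞
?⊛⊞∘∙⊛≋⊞⊞
??∘⊞⊛∘∘⊞⊞
??∘≋⊚∙≋⊞⊞
??∙∘∘≋∘⊞⊞
??⊞⊛∘⊞⊛⊞⊞
???????⊞⊞
???????⊞⊞

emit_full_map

≋∘∘⊛⊛?
∙⊛∙∘∘≋
⊞∘∘∘∙∙
∘⊛⊛⊛∘∙
⊞⊞∘⊛∘∘
⊛⊞∘∙⊛≋
?∘⊞⊛∘∘
?∘≋⊚∙≋
?∙∘∘≋∘
?⊞⊛∘⊞⊛

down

?⊞⊞∘⊛∘∘⊞⊞
?⊛⊞∘∙⊛≋⊞⊞
??∘⊞⊛∘∘⊞⊞
??∘≋∘∙≋⊞⊞
??∙∘⊚≋∘⊞⊞
??⊞⊛∘⊞⊛⊞⊞
??∘∘∘⊛∘⊞⊞
???????⊞⊞
???????⊞⊞

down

?⊛⊞∘∙⊛≋⊞⊞
??∘⊞⊛∘∘⊞⊞
??∘≋∘∙≋⊞⊞
??∙∘∘≋∘⊞⊞
??⊞⊛⊚⊞⊛⊞⊞
??∘∘∘⊛∘⊞⊞
??∘⊛⊞∘⊛⊞⊞
???????⊞⊞
???????⊞⊞

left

??⊛⊞∘∙⊛≋⊞
???∘⊞⊛∘∘⊞
??∘∘≋∘∙≋⊞
??∙∙∘∘≋∘⊞
??⊛⊞⊚∘⊞⊛⊞
??∘∘∘∘⊛∘⊞
??⊞∘⊛⊞∘⊛⊞
????????⊞
????????⊞

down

???∘⊞⊛∘∘⊞
??∘∘≋∘∙≋⊞
??∙∙∘∘≋∘⊞
??⊛⊞⊛∘⊞⊛⊞
??∘∘⊚∘⊛∘⊞
??⊞∘⊛⊞∘⊛⊞
??⊛∙⊛∘∘?⊞
????????⊞
⊞⊞⊞⊞⊞⊞⊞⊞⊞

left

????∘⊞⊛∘∘
???∘∘≋∘∙≋
??∘∙∙∘∘≋∘
??⊞⊛⊞⊛∘⊞⊛
??∘∘⊚∘∘⊛∘
??∘⊞∘⊛⊞∘⊛
??∙⊛∙⊛∘∘?
?????????
⊞⊞⊞⊞⊞⊞⊞⊞⊞

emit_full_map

?≋∘∘⊛⊛?
?∙⊛∙∘∘≋
?⊞∘∘∘∙∙
?∘⊛⊛⊛∘∙
?⊞⊞∘⊛∘∘
?⊛⊞∘∙⊛≋
??∘⊞⊛∘∘
?∘∘≋∘∙≋
∘∙∙∘∘≋∘
⊞⊛⊞⊛∘⊞⊛
∘∘⊚∘∘⊛∘
∘⊞∘⊛⊞∘⊛
∙⊛∙⊛∘∘?


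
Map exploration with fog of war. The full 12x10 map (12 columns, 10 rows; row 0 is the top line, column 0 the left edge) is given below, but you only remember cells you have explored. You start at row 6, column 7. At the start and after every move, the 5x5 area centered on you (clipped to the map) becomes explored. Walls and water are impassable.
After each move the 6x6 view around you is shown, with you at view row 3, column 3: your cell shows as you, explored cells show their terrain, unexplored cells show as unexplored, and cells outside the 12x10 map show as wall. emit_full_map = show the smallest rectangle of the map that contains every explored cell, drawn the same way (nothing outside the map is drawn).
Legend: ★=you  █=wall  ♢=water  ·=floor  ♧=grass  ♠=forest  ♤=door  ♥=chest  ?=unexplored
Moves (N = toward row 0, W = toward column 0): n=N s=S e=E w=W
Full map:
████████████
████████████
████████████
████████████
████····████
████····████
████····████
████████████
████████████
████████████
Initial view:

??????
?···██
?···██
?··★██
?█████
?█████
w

??????
?····█
?····█
?··★·█
?█████
?█████

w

??????
?█····
?█····
?█·★··
?█████
?█████

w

??????
?██···
?██···
?██★··
?█████
?█████

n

??????
?█████
?██···
?██★··
?██···
?█████

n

??????
?█████
?█████
?██★··
?██···
?██···

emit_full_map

█████???
█████???
██★···██
██····██
██····██
████████
████████

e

??????
██████
██████
██·★··
██····
██····

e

??????
██████
██████
█··★·█
█····█
█····█

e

??????
██████
██████
···★██
····██
····██

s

██████
██████
····██
···★██
····██
██████

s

██████
····██
····██
···★██
██████
██████

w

██████
█····█
█····█
█··★·█
██████
██████

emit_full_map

████████
████████
██····██
██····██
██··★·██
████████
████████

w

██████
██····
██····
██·★··
██████
██████

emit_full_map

████████
████████
██····██
██····██
██·★··██
████████
████████


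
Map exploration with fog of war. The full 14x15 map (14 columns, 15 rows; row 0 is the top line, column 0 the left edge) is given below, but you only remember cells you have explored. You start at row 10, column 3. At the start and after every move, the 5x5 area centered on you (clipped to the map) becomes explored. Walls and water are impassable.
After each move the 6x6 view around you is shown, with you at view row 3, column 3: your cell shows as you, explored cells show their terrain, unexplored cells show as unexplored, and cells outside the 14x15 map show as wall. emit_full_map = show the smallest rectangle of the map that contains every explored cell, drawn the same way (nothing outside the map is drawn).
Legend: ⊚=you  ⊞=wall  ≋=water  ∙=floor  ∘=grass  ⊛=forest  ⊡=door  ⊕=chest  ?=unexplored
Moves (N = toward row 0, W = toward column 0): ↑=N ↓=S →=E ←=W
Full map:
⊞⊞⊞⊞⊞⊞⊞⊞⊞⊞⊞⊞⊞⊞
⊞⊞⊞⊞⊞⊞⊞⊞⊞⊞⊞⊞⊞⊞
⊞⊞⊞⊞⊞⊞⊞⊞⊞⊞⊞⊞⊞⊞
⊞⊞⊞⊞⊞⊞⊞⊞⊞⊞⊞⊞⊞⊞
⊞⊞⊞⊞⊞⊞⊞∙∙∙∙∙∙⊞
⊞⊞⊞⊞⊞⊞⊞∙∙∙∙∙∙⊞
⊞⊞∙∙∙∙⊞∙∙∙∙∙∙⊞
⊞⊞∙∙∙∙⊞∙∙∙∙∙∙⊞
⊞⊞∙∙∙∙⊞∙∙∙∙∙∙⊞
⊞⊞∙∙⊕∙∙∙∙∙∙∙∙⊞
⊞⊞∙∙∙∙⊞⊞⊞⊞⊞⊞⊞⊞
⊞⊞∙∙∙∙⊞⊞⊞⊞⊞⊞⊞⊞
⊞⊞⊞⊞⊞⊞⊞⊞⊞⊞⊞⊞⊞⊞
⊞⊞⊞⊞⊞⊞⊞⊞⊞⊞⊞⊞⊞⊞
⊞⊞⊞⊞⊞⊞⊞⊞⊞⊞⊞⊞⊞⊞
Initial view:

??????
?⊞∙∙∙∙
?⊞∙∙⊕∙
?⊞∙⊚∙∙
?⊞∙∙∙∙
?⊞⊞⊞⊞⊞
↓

?⊞∙∙∙∙
?⊞∙∙⊕∙
?⊞∙∙∙∙
?⊞∙⊚∙∙
?⊞⊞⊞⊞⊞
?⊞⊞⊞⊞⊞

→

⊞∙∙∙∙?
⊞∙∙⊕∙∙
⊞∙∙∙∙⊞
⊞∙∙⊚∙⊞
⊞⊞⊞⊞⊞⊞
⊞⊞⊞⊞⊞⊞

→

∙∙∙∙??
∙∙⊕∙∙∙
∙∙∙∙⊞⊞
∙∙∙⊚⊞⊞
⊞⊞⊞⊞⊞⊞
⊞⊞⊞⊞⊞⊞

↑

??????
∙∙∙∙⊞∙
∙∙⊕∙∙∙
∙∙∙⊚⊞⊞
∙∙∙∙⊞⊞
⊞⊞⊞⊞⊞⊞

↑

??????
?∙∙∙⊞∙
∙∙∙∙⊞∙
∙∙⊕⊚∙∙
∙∙∙∙⊞⊞
∙∙∙∙⊞⊞

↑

??????
?∙∙∙⊞∙
?∙∙∙⊞∙
∙∙∙⊚⊞∙
∙∙⊕∙∙∙
∙∙∙∙⊞⊞

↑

??????
?⊞⊞⊞⊞∙
?∙∙∙⊞∙
?∙∙⊚⊞∙
∙∙∙∙⊞∙
∙∙⊕∙∙∙

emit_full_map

??⊞⊞⊞⊞∙
??∙∙∙⊞∙
??∙∙⊚⊞∙
⊞∙∙∙∙⊞∙
⊞∙∙⊕∙∙∙
⊞∙∙∙∙⊞⊞
⊞∙∙∙∙⊞⊞
⊞⊞⊞⊞⊞⊞⊞
⊞⊞⊞⊞⊞⊞⊞

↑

??????
?⊞⊞⊞⊞∙
?⊞⊞⊞⊞∙
?∙∙⊚⊞∙
?∙∙∙⊞∙
∙∙∙∙⊞∙

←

??????
?⊞⊞⊞⊞⊞
?⊞⊞⊞⊞⊞
?∙∙⊚∙⊞
?∙∙∙∙⊞
⊞∙∙∙∙⊞

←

??????
?⊞⊞⊞⊞⊞
?⊞⊞⊞⊞⊞
?⊞∙⊚∙∙
?⊞∙∙∙∙
?⊞∙∙∙∙

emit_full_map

⊞⊞⊞⊞⊞⊞∙
⊞⊞⊞⊞⊞⊞∙
⊞∙⊚∙∙⊞∙
⊞∙∙∙∙⊞∙
⊞∙∙∙∙⊞∙
⊞∙∙⊕∙∙∙
⊞∙∙∙∙⊞⊞
⊞∙∙∙∙⊞⊞
⊞⊞⊞⊞⊞⊞⊞
⊞⊞⊞⊞⊞⊞⊞


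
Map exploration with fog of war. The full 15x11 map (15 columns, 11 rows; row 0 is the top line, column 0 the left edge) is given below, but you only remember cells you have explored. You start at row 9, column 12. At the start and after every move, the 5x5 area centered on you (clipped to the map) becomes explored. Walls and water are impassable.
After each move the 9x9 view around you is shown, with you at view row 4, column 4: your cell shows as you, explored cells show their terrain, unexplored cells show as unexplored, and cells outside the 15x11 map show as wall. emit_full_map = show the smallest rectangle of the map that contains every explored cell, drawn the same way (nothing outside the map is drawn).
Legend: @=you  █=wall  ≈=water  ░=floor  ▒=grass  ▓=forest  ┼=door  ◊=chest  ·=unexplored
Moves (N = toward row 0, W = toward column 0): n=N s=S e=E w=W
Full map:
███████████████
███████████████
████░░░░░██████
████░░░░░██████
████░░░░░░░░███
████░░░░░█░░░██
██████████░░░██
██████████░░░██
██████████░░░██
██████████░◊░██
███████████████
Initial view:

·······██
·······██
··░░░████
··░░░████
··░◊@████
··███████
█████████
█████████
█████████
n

·······██
·······██
··░░░████
··░░░████
··░░@████
··░◊░████
··███████
█████████
█████████

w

········█
········█
··█░░░███
··█░░░███
··█░@░███
··█░◊░███
··███████
█████████
█████████

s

········█
··█░░░███
··█░░░███
··█░░░███
··█░@░███
··███████
█████████
█████████
█████████

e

·······██
·█░░░████
·█░░░████
·█░░░████
·█░◊@████
·████████
█████████
█████████
█████████

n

·······██
·······██
·█░░░████
·█░░░████
·█░░@████
·█░◊░████
·████████
█████████
█████████

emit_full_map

█░░░██
█░░░██
█░░@██
█░◊░██
██████

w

········█
········█
··█░░░███
··█░░░███
··█░@░███
··█░◊░███
··███████
█████████
█████████

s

········█
··█░░░███
··█░░░███
··█░░░███
··█░@░███
··███████
█████████
█████████
█████████
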